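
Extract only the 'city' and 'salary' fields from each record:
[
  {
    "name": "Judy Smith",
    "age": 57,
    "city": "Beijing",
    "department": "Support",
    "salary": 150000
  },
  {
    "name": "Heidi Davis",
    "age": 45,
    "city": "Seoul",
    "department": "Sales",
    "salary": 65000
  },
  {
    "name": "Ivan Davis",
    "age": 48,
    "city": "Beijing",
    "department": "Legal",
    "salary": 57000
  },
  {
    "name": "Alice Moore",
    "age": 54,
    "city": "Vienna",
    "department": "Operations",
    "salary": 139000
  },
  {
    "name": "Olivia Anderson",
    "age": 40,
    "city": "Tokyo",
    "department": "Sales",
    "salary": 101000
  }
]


Original: 5 records with fields: name, age, city, department, salary
Keep: ['city', 'salary']
Drop: ['name', 'age', 'department']
Result: 5 records, 2 fields each

[
  {
    "city": "Beijing",
    "salary": 150000
  },
  {
    "city": "Seoul",
    "salary": 65000
  },
  {
    "city": "Beijing",
    "salary": 57000
  },
  {
    "city": "Vienna",
    "salary": 139000
  },
  {
    "city": "Tokyo",
    "salary": 101000
  }
]


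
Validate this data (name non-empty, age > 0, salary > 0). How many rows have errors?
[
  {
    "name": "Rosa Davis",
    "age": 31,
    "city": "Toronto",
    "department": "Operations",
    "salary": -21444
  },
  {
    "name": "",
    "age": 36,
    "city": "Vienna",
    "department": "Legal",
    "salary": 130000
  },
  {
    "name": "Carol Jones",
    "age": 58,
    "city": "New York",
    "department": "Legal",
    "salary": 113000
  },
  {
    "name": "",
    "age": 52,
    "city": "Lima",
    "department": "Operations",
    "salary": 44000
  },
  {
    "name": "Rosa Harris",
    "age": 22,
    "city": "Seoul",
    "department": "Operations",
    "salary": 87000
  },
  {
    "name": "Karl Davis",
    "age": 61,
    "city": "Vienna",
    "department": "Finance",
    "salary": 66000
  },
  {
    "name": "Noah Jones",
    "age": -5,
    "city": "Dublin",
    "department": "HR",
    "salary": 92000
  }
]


Validating 7 records:
Rules: name non-empty, age > 0, salary > 0

  Row 1 (Rosa Davis): negative salary: -21444
  Row 2 (???): empty name
  Row 3 (Carol Jones): OK
  Row 4 (???): empty name
  Row 5 (Rosa Harris): OK
  Row 6 (Karl Davis): OK
  Row 7 (Noah Jones): negative age: -5

Total errors: 4

4 errors


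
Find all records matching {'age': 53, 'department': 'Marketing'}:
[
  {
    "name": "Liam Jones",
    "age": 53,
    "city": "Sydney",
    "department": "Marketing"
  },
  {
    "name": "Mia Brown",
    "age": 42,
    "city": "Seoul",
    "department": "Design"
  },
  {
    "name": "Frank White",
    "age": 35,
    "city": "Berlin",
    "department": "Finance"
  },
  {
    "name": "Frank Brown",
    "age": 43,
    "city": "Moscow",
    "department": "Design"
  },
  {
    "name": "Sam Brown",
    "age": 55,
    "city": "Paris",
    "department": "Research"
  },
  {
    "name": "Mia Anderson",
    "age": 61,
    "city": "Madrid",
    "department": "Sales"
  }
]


Search criteria: {'age': 53, 'department': 'Marketing'}

Checking 6 records:
  Liam Jones: {age: 53, department: Marketing} <-- MATCH
  Mia Brown: {age: 42, department: Design}
  Frank White: {age: 35, department: Finance}
  Frank Brown: {age: 43, department: Design}
  Sam Brown: {age: 55, department: Research}
  Mia Anderson: {age: 61, department: Sales}

Matches: ["Liam Jones"]

["Liam Jones"]


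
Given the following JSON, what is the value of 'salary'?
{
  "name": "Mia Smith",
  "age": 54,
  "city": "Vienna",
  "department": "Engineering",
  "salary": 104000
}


Looking up field 'salary'
Value: 104000

104000


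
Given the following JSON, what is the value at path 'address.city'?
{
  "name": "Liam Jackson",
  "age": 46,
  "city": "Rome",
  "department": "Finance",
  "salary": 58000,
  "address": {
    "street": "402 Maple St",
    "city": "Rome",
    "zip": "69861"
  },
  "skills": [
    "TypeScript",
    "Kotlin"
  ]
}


Query: address.city
Path: address -> city
Value: Rome

Rome


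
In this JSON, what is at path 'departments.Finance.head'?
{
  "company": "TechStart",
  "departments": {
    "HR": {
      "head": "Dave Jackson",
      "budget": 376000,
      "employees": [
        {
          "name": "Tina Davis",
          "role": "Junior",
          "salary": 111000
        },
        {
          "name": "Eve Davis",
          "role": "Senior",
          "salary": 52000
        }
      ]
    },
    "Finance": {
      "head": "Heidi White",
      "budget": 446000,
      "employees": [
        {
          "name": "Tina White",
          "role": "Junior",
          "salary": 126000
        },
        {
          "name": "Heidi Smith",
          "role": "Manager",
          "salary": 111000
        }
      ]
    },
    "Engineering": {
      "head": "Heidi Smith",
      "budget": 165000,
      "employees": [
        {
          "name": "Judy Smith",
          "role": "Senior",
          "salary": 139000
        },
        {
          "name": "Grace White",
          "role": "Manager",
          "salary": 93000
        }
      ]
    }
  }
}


Path: departments.Finance.head

Navigate:
  -> departments
  -> Finance
  -> head = 'Heidi White'

Heidi White


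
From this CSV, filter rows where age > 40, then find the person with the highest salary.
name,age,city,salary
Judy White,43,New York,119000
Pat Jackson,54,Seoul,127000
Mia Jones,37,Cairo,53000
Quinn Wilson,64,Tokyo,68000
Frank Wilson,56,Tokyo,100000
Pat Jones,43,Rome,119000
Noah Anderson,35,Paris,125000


Filter: age > 40
Sort by: salary (descending)

Filtered records (5):
  Pat Jackson, age 54, salary $127000
  Judy White, age 43, salary $119000
  Pat Jones, age 43, salary $119000
  Frank Wilson, age 56, salary $100000
  Quinn Wilson, age 64, salary $68000

Highest salary: Pat Jackson ($127000)

Pat Jackson


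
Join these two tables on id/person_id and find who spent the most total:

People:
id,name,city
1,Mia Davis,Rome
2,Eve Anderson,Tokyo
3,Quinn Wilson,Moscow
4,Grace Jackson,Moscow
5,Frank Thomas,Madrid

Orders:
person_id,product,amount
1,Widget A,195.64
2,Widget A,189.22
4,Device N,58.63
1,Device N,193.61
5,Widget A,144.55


Join on: people.id = orders.person_id

Joined rows:
  Mia Davis (Rome) bought Widget A for $195.64
  Eve Anderson (Tokyo) bought Widget A for $189.22
  Grace Jackson (Moscow) bought Device N for $58.63
  Mia Davis (Rome) bought Device N for $193.61
  Frank Thomas (Madrid) bought Widget A for $144.55

Total per person:
  Mia Davis: $389.25
  Eve Anderson: $189.22
  Frank Thomas: $144.55
  Grace Jackson: $58.63

Top spender: Mia Davis ($389.25)

Mia Davis ($389.25)


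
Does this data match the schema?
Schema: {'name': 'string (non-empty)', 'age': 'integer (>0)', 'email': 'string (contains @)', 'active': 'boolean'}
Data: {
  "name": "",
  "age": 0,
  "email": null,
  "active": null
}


Validating each field against schema:
  name: FAIL ("" is an empty string)
  age: FAIL (0 is not > 0)
  email: FAIL (null is not a string)
  active: FAIL (null is not a boolean)

Result: INVALID (4 errors: name, age, email, active)

INVALID (4 errors: name, age, email, active)


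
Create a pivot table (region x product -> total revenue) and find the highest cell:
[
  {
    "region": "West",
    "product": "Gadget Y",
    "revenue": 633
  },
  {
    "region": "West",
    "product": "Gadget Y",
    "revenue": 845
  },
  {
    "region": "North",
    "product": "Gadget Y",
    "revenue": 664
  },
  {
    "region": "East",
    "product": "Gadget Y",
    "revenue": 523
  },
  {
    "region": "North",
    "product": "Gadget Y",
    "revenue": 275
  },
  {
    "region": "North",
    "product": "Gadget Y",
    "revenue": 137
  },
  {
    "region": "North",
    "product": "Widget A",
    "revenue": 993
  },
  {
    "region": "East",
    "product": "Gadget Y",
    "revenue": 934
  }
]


Pivot: region (rows) x product (columns) -> total revenue

     Gadget Y      Widget A    
East          1457             0  
North         1076           993  
West          1478             0  

Highest: West / Gadget Y = $1478

West / Gadget Y = $1478


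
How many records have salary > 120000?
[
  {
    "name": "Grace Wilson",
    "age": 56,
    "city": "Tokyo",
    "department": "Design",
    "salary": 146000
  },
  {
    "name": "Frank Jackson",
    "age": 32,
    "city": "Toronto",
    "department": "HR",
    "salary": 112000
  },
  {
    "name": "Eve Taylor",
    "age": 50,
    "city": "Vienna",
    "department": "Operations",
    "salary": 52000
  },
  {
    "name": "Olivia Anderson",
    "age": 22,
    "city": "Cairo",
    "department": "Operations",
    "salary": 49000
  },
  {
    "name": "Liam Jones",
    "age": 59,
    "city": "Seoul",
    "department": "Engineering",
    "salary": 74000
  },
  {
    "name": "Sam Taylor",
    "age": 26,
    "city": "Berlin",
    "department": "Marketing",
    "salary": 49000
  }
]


Data: 6 records
Condition: salary > 120000

Checking each record:
  Grace Wilson: 146000 MATCH
  Frank Jackson: 112000
  Eve Taylor: 52000
  Olivia Anderson: 49000
  Liam Jones: 74000
  Sam Taylor: 49000

Count: 1

1


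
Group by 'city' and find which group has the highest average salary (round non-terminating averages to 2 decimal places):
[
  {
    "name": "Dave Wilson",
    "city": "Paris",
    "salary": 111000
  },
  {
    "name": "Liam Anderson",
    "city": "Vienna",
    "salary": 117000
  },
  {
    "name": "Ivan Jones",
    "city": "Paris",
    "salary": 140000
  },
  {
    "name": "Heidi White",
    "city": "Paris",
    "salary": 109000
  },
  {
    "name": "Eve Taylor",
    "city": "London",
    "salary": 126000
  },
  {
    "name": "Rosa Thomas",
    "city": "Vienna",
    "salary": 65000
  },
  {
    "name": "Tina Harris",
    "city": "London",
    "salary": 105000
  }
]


Group by: city

Groups:
  London: 2 people, avg salary = 231000/2 = $115500
  Paris: 3 people, avg salary = 360000/3 = $120000
  Vienna: 2 people, avg salary = 182000/2 = $91000

Highest average salary: Paris ($120000)

Paris ($120000)


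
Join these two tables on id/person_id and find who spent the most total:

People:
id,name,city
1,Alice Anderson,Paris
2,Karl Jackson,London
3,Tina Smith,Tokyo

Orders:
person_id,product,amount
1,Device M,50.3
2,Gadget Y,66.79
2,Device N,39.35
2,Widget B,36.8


Join on: people.id = orders.person_id

Joined rows:
  Alice Anderson (Paris) bought Device M for $50.3
  Karl Jackson (London) bought Gadget Y for $66.79
  Karl Jackson (London) bought Device N for $39.35
  Karl Jackson (London) bought Widget B for $36.8

Total per person:
  Karl Jackson: $142.94
  Alice Anderson: $50.30

Top spender: Karl Jackson ($142.94)

Karl Jackson ($142.94)


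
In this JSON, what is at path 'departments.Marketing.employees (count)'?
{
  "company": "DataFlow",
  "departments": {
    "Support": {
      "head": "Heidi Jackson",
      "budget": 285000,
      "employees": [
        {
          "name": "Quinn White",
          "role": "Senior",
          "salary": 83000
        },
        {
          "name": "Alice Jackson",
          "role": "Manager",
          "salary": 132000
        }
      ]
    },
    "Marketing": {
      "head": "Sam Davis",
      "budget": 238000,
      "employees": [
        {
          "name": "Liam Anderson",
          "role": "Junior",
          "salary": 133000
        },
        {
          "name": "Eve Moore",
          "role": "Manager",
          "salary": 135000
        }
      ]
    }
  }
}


Path: departments.Marketing.employees (count)

Navigate:
  -> departments
  -> Marketing
  -> employees (array, length 2)

2


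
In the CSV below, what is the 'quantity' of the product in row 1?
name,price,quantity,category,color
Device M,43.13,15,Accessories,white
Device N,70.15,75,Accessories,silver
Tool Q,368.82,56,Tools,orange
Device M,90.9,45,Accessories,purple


Query: Row 1 ('Device M'), column 'quantity'
Value: 15

15


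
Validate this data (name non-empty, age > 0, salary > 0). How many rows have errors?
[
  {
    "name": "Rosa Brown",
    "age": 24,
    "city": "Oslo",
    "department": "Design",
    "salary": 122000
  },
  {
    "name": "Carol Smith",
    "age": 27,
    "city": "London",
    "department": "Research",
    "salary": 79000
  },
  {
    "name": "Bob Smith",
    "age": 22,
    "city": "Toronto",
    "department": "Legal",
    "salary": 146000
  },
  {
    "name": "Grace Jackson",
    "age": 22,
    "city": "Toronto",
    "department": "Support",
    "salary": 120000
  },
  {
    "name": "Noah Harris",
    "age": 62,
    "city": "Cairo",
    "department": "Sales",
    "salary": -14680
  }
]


Validating 5 records:
Rules: name non-empty, age > 0, salary > 0

  Row 1 (Rosa Brown): OK
  Row 2 (Carol Smith): OK
  Row 3 (Bob Smith): OK
  Row 4 (Grace Jackson): OK
  Row 5 (Noah Harris): negative salary: -14680

Total errors: 1

1 errors


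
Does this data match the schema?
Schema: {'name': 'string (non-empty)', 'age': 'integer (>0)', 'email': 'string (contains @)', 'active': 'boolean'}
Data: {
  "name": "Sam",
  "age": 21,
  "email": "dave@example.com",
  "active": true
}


Validating each field against schema:
  name: OK (non-empty string)
  age: OK (positive integer)
  email: OK (string with @)
  active: OK (boolean)

Result: VALID

VALID


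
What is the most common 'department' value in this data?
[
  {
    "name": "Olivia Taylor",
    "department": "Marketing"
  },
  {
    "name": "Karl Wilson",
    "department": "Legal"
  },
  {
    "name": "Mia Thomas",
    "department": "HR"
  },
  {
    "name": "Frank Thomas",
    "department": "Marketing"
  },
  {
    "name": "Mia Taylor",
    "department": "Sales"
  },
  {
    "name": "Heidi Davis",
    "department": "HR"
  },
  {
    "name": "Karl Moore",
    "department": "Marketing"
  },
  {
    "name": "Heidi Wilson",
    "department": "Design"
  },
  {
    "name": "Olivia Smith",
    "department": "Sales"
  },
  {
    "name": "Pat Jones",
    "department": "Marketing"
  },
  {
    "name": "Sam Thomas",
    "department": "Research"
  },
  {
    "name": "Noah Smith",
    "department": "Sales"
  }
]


Counting 'department' values across 12 records:

  Marketing: 4 ####
  Sales: 3 ###
  HR: 2 ##
  Legal: 1 #
  Design: 1 #
  Research: 1 #

Most common: Marketing (4 times)

Marketing (4 times)


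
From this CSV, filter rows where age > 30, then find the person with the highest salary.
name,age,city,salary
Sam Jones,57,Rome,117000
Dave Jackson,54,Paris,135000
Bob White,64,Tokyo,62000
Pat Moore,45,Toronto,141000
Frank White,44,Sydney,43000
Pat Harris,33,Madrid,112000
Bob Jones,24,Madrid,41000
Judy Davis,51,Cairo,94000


Filter: age > 30
Sort by: salary (descending)

Filtered records (7):
  Pat Moore, age 45, salary $141000
  Dave Jackson, age 54, salary $135000
  Sam Jones, age 57, salary $117000
  Pat Harris, age 33, salary $112000
  Judy Davis, age 51, salary $94000
  Bob White, age 64, salary $62000
  Frank White, age 44, salary $43000

Highest salary: Pat Moore ($141000)

Pat Moore


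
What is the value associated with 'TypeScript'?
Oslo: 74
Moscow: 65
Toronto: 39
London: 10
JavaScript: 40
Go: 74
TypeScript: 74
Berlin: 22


Looking up key 'TypeScript'
Value: 74

74


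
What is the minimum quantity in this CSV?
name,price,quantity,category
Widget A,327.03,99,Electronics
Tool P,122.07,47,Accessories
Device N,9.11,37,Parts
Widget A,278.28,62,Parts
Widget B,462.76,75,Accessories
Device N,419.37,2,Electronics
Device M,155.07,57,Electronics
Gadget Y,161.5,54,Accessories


Computing minimum quantity:
Values: [99, 47, 37, 62, 75, 2, 57, 54]
Min = 2

2


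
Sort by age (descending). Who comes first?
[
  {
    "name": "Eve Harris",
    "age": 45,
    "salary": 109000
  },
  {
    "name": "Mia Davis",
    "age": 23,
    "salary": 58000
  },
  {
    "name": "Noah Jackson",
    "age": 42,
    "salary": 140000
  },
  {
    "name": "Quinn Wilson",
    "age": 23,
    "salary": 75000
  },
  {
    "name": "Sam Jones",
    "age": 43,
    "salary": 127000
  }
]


Sort by: age (descending)

Sorted order:
  1. Eve Harris (age = 45)
  2. Sam Jones (age = 43)
  3. Noah Jackson (age = 42)
  4. Mia Davis (age = 23)
  5. Quinn Wilson (age = 23)

First: Eve Harris

Eve Harris


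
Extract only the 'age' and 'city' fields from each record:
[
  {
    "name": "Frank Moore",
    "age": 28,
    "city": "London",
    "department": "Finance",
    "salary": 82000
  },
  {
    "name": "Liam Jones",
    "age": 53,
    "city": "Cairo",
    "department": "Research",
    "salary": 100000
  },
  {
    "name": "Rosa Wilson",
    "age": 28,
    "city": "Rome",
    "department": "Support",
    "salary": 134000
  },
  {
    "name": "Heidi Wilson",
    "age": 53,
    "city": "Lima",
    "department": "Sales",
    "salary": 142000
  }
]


Original: 4 records with fields: name, age, city, department, salary
Keep: ['age', 'city']
Drop: ['name', 'department', 'salary']
Result: 4 records, 2 fields each

[
  {
    "age": 28,
    "city": "London"
  },
  {
    "age": 53,
    "city": "Cairo"
  },
  {
    "age": 28,
    "city": "Rome"
  },
  {
    "age": 53,
    "city": "Lima"
  }
]


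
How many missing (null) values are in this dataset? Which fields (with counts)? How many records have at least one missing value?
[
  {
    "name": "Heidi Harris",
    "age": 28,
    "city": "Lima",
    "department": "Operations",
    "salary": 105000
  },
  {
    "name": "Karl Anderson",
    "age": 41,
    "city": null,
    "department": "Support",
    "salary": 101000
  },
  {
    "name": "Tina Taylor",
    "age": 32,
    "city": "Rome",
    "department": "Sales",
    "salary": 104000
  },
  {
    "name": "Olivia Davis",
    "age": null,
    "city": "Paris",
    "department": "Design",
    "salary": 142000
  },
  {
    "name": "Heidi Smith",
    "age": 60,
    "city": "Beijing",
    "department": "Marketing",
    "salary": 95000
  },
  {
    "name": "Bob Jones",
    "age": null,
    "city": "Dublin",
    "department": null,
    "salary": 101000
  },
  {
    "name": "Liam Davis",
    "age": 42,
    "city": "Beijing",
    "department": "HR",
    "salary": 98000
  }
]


Checking for missing (null) values in 7 records:

  Heidi Harris: complete
  Karl Anderson: city
  Tina Taylor: complete
  Olivia Davis: age
  Heidi Smith: complete
  Bob Jones: age, department
  Liam Davis: complete

Per field:
  name: 0 missing
  age: 2 missing
  city: 1 missing
  department: 1 missing
  salary: 0 missing

Total missing values: 4
Records with any missing: 3

4 missing values (age: 2, city: 1, department: 1); 3 incomplete records


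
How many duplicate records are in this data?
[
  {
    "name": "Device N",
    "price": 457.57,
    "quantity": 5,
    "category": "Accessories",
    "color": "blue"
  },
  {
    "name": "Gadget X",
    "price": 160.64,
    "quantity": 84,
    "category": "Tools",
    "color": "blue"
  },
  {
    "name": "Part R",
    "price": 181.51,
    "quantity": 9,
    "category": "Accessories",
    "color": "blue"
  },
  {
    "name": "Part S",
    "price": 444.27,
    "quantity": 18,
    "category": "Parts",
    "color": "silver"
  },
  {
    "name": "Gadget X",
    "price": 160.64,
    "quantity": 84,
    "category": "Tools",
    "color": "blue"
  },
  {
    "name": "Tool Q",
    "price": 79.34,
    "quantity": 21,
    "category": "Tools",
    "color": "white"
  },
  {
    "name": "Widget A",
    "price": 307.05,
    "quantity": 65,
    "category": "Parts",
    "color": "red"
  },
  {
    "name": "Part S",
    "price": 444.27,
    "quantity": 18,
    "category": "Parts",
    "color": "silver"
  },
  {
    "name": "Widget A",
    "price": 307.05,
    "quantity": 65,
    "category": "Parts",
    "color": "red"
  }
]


Checking 9 records for duplicates:

  Row 1: Device N ($457.57, qty 5)
  Row 2: Gadget X ($160.64, qty 84)
  Row 3: Part R ($181.51, qty 9)
  Row 4: Part S ($444.27, qty 18)
  Row 5: Gadget X ($160.64, qty 84) <-- DUPLICATE
  Row 6: Tool Q ($79.34, qty 21)
  Row 7: Widget A ($307.05, qty 65)
  Row 8: Part S ($444.27, qty 18) <-- DUPLICATE
  Row 9: Widget A ($307.05, qty 65) <-- DUPLICATE

Duplicates found: 3
Unique records: 6

3 duplicates, 6 unique


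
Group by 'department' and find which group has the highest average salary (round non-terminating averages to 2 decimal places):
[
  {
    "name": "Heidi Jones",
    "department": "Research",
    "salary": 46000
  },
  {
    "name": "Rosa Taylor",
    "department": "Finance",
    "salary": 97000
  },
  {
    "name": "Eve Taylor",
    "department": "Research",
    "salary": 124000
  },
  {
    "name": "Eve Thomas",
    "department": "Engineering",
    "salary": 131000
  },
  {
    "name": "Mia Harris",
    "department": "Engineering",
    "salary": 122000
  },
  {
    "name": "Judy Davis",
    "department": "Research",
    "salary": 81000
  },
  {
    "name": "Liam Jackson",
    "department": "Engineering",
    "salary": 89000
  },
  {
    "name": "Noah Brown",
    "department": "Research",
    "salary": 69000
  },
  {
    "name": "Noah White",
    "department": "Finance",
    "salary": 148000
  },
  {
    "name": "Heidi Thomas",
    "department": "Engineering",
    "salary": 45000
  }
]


Group by: department

Groups:
  Engineering: 4 people, avg salary = 387000/4 = $96750
  Finance: 2 people, avg salary = 245000/2 = $122500
  Research: 4 people, avg salary = 320000/4 = $80000

Highest average salary: Finance ($122500)

Finance ($122500)


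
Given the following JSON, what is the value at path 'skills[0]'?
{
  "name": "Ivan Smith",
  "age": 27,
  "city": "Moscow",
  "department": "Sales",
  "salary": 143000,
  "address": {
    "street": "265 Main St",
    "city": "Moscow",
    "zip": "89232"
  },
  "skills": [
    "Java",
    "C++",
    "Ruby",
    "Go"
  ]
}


Query: skills[0]
Path: skills -> first element
Value: Java

Java


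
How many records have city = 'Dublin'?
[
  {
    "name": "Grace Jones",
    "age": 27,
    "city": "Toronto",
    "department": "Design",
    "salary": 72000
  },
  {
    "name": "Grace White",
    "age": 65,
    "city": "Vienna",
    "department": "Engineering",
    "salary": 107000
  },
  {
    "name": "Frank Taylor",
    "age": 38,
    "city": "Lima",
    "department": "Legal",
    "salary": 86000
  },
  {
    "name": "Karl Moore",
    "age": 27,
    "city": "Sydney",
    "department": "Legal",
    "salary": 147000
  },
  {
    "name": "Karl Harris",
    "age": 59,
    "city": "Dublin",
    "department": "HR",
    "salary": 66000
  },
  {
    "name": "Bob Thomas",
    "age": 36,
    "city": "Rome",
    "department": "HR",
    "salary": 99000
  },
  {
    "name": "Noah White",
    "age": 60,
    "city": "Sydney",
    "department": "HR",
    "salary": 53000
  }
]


Data: 7 records
Condition: city = 'Dublin'

Checking each record:
  Grace Jones: Toronto
  Grace White: Vienna
  Frank Taylor: Lima
  Karl Moore: Sydney
  Karl Harris: Dublin MATCH
  Bob Thomas: Rome
  Noah White: Sydney

Count: 1

1


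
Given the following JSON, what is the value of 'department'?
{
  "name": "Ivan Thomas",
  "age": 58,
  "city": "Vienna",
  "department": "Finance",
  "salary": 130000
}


Looking up field 'department'
Value: Finance

Finance


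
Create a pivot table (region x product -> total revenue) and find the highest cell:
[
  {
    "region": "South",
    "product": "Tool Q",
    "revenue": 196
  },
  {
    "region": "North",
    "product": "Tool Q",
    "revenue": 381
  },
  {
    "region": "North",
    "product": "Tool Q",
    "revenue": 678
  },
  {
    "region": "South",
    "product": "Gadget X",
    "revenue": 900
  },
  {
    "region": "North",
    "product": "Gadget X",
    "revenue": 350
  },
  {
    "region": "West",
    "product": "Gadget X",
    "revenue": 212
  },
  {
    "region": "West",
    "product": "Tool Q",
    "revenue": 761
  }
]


Pivot: region (rows) x product (columns) -> total revenue

     Gadget X      Tool Q      
North          350          1059  
South          900           196  
West           212           761  

Highest: North / Tool Q = $1059

North / Tool Q = $1059


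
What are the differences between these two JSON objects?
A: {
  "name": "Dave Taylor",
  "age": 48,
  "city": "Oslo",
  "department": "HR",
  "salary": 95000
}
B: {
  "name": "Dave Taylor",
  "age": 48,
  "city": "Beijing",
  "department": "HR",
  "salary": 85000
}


Comparing each field (in key order):
  name: same
  age: same
  city: DIFFERENT
  department: same
  salary: DIFFERENT
Differences:
  city: Oslo -> Beijing
  salary: 95000 -> 85000

2 field(s) changed

2 changes: city, salary


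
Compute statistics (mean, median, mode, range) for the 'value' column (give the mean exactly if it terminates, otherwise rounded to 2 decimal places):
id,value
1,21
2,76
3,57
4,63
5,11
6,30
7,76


Data: [21, 76, 57, 63, 11, 30, 76]
Count: 7
Sum: 334
Mean: 334/7 ≈ 47.71 (rounded to 2 decimal places)
Sorted: [11, 21, 30, 57, 63, 76, 76]
Median: 57.0
Mode: 76 (2 times)
Range: 76 - 11 = 65
Min: 11, Max: 76

mean≈47.71, median=57.0, mode=76, range=65


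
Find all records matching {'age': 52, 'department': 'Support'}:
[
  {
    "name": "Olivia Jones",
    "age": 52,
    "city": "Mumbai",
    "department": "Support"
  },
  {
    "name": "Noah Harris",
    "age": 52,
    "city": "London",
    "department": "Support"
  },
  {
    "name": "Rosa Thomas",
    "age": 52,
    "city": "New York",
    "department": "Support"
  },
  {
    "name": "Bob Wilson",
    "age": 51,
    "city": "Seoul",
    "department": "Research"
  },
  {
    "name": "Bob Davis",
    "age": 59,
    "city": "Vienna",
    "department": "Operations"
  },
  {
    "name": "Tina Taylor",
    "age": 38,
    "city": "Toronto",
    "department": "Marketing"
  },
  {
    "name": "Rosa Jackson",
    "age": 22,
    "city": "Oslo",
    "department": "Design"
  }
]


Search criteria: {'age': 52, 'department': 'Support'}

Checking 7 records:
  Olivia Jones: {age: 52, department: Support} <-- MATCH
  Noah Harris: {age: 52, department: Support} <-- MATCH
  Rosa Thomas: {age: 52, department: Support} <-- MATCH
  Bob Wilson: {age: 51, department: Research}
  Bob Davis: {age: 59, department: Operations}
  Tina Taylor: {age: 38, department: Marketing}
  Rosa Jackson: {age: 22, department: Design}

Matches: ["Olivia Jones", "Noah Harris", "Rosa Thomas"]

["Olivia Jones", "Noah Harris", "Rosa Thomas"]


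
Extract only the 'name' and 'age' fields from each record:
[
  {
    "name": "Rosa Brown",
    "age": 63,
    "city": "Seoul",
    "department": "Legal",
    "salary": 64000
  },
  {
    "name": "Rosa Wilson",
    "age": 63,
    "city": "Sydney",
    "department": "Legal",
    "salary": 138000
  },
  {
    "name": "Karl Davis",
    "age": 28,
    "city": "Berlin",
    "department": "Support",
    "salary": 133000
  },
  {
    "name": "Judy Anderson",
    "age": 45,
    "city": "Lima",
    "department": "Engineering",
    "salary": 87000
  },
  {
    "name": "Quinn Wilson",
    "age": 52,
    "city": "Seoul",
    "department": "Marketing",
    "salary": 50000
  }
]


Original: 5 records with fields: name, age, city, department, salary
Keep: ['name', 'age']
Drop: ['city', 'department', 'salary']
Result: 5 records, 2 fields each

[
  {
    "name": "Rosa Brown",
    "age": 63
  },
  {
    "name": "Rosa Wilson",
    "age": 63
  },
  {
    "name": "Karl Davis",
    "age": 28
  },
  {
    "name": "Judy Anderson",
    "age": 45
  },
  {
    "name": "Quinn Wilson",
    "age": 52
  }
]


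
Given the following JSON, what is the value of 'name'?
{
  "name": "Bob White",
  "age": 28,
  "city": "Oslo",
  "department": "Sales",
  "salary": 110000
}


Looking up field 'name'
Value: Bob White

Bob White


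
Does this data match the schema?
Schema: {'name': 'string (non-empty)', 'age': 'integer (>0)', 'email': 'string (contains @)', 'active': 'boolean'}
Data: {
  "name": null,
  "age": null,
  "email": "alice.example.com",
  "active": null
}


Validating each field against schema:
  name: FAIL (null is not a string)
  age: FAIL (null is not an integer)
  email: FAIL ("alice.example.com" does not contain @)
  active: FAIL (null is not a boolean)

Result: INVALID (4 errors: name, age, email, active)

INVALID (4 errors: name, age, email, active)


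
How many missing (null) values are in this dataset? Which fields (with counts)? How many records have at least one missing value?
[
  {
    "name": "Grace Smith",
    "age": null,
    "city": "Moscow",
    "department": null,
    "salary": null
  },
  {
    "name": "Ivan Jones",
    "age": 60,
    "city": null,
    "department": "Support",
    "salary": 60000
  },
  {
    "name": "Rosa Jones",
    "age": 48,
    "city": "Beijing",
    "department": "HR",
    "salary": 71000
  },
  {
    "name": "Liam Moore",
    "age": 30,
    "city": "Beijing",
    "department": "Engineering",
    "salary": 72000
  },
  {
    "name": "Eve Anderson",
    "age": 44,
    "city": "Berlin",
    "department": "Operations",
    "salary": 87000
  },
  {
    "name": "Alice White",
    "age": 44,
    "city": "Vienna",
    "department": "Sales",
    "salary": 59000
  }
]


Checking for missing (null) values in 6 records:

  Grace Smith: age, department, salary
  Ivan Jones: city
  Rosa Jones: complete
  Liam Moore: complete
  Eve Anderson: complete
  Alice White: complete

Per field:
  name: 0 missing
  age: 1 missing
  city: 1 missing
  department: 1 missing
  salary: 1 missing

Total missing values: 4
Records with any missing: 2

4 missing values (age: 1, city: 1, department: 1, salary: 1); 2 incomplete records


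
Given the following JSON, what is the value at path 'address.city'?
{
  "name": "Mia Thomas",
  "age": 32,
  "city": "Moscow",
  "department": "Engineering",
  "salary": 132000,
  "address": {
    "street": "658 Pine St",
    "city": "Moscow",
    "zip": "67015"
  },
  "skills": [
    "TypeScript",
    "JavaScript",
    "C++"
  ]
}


Query: address.city
Path: address -> city
Value: Moscow

Moscow


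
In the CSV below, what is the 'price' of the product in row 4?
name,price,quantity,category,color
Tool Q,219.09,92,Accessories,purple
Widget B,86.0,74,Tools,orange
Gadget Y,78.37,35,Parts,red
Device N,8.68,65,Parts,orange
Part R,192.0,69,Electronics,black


Query: Row 4 ('Device N'), column 'price'
Value: 8.68

8.68


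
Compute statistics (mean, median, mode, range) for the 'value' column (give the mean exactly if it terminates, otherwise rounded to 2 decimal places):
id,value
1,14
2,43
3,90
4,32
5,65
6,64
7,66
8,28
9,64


Data: [14, 43, 90, 32, 65, 64, 66, 28, 64]
Count: 9
Sum: 466
Mean: 466/9 ≈ 51.78 (rounded to 2 decimal places)
Sorted: [14, 28, 32, 43, 64, 64, 65, 66, 90]
Median: 64.0
Mode: 64 (2 times)
Range: 90 - 14 = 76
Min: 14, Max: 90

mean≈51.78, median=64.0, mode=64, range=76


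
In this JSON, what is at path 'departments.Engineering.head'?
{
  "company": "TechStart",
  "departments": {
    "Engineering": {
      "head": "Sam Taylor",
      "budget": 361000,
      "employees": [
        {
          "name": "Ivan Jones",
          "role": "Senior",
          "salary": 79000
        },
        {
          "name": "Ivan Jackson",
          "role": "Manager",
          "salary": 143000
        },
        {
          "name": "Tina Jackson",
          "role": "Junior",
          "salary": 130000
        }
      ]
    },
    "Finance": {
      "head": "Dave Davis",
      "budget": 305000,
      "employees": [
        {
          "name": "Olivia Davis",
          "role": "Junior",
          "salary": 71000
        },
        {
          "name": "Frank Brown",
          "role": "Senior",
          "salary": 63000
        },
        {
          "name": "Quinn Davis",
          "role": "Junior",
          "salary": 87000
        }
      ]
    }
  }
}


Path: departments.Engineering.head

Navigate:
  -> departments
  -> Engineering
  -> head = 'Sam Taylor'

Sam Taylor


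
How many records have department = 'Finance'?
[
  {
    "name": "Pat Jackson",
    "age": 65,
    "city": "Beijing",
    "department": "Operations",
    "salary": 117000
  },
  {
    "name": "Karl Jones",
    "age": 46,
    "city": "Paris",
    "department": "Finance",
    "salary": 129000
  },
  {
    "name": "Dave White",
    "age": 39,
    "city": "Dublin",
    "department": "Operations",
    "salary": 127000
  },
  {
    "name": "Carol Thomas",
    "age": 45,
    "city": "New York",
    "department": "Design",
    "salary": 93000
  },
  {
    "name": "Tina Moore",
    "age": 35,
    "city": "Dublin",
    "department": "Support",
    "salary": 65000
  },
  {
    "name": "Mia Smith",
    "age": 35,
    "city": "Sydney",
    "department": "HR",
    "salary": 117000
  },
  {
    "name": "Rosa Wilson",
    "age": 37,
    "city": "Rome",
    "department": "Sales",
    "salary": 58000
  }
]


Data: 7 records
Condition: department = 'Finance'

Checking each record:
  Pat Jackson: Operations
  Karl Jones: Finance MATCH
  Dave White: Operations
  Carol Thomas: Design
  Tina Moore: Support
  Mia Smith: HR
  Rosa Wilson: Sales

Count: 1

1


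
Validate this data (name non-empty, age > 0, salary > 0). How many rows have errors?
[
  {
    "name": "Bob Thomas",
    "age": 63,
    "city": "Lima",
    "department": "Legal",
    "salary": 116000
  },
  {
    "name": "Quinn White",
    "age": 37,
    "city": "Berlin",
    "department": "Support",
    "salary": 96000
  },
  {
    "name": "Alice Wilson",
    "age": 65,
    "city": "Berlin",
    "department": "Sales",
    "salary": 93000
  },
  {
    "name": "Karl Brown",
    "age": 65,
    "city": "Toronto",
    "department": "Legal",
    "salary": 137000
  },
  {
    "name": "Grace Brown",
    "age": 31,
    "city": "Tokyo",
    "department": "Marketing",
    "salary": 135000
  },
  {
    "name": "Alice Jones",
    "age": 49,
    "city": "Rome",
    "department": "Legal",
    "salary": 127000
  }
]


Validating 6 records:
Rules: name non-empty, age > 0, salary > 0

  Row 1 (Bob Thomas): OK
  Row 2 (Quinn White): OK
  Row 3 (Alice Wilson): OK
  Row 4 (Karl Brown): OK
  Row 5 (Grace Brown): OK
  Row 6 (Alice Jones): OK

Total errors: 0

0 errors


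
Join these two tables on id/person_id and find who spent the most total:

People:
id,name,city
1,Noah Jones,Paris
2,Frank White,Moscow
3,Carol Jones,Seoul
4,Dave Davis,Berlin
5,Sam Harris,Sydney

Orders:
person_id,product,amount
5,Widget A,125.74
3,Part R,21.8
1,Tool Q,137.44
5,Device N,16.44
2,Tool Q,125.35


Join on: people.id = orders.person_id

Joined rows:
  Sam Harris (Sydney) bought Widget A for $125.74
  Carol Jones (Seoul) bought Part R for $21.8
  Noah Jones (Paris) bought Tool Q for $137.44
  Sam Harris (Sydney) bought Device N for $16.44
  Frank White (Moscow) bought Tool Q for $125.35

Total per person:
  Sam Harris: $142.18
  Noah Jones: $137.44
  Frank White: $125.35
  Carol Jones: $21.80

Top spender: Sam Harris ($142.18)

Sam Harris ($142.18)


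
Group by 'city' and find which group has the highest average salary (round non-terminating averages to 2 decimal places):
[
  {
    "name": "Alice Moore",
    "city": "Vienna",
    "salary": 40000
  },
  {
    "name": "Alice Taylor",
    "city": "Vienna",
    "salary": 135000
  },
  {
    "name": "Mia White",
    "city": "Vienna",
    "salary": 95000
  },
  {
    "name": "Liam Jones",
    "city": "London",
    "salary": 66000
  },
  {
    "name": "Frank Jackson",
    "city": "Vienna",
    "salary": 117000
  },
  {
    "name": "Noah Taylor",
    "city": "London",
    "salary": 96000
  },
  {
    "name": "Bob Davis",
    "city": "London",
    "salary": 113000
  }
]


Group by: city

Groups:
  London: 3 people, avg salary = 275000/3 ≈ $91666.67
  Vienna: 4 people, avg salary = 387000/4 = $96750

Highest average salary: Vienna ($96750)

Vienna ($96750)


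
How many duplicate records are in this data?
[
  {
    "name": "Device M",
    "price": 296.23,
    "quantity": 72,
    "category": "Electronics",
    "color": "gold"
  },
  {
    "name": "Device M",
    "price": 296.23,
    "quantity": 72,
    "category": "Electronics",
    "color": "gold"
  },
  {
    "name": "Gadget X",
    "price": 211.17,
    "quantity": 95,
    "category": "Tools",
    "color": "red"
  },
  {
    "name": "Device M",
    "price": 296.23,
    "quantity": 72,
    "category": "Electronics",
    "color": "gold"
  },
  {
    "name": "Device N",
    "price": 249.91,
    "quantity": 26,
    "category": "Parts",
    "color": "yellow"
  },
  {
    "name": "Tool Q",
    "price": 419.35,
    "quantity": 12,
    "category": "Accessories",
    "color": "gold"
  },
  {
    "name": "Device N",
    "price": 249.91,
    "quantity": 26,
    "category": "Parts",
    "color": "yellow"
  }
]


Checking 7 records for duplicates:

  Row 1: Device M ($296.23, qty 72)
  Row 2: Device M ($296.23, qty 72) <-- DUPLICATE
  Row 3: Gadget X ($211.17, qty 95)
  Row 4: Device M ($296.23, qty 72) <-- DUPLICATE
  Row 5: Device N ($249.91, qty 26)
  Row 6: Tool Q ($419.35, qty 12)
  Row 7: Device N ($249.91, qty 26) <-- DUPLICATE

Duplicates found: 3
Unique records: 4

3 duplicates, 4 unique


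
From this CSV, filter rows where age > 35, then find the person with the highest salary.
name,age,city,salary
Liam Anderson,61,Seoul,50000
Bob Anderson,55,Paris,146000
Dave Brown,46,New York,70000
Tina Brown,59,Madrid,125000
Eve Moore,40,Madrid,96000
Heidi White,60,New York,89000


Filter: age > 35
Sort by: salary (descending)

Filtered records (6):
  Bob Anderson, age 55, salary $146000
  Tina Brown, age 59, salary $125000
  Eve Moore, age 40, salary $96000
  Heidi White, age 60, salary $89000
  Dave Brown, age 46, salary $70000
  Liam Anderson, age 61, salary $50000

Highest salary: Bob Anderson ($146000)

Bob Anderson


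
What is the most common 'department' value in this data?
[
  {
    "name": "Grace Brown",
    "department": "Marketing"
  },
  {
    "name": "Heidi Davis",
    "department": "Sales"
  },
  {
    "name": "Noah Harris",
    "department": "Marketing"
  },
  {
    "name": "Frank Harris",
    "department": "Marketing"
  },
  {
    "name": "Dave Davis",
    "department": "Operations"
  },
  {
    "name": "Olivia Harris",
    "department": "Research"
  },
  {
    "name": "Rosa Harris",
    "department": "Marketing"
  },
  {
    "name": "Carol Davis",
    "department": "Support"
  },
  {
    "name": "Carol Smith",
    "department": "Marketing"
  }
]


Counting 'department' values across 9 records:

  Marketing: 5 #####
  Sales: 1 #
  Operations: 1 #
  Research: 1 #
  Support: 1 #

Most common: Marketing (5 times)

Marketing (5 times)


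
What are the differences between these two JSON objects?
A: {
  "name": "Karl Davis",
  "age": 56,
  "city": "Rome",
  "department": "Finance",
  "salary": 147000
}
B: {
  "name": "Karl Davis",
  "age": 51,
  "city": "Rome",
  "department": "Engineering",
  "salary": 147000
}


Comparing each field (in key order):
  name: same
  age: DIFFERENT
  city: same
  department: DIFFERENT
  salary: same
Differences:
  age: 56 -> 51
  department: Finance -> Engineering

2 field(s) changed

2 changes: age, department


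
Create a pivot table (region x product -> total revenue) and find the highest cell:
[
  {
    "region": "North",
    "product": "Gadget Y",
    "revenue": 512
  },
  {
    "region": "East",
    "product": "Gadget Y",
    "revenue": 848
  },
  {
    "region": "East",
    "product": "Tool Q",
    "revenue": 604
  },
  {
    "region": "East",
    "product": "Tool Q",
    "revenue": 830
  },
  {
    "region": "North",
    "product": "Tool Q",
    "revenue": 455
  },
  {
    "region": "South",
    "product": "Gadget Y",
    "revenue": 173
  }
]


Pivot: region (rows) x product (columns) -> total revenue

     Gadget Y      Tool Q      
East           848          1434  
North          512           455  
South          173             0  

Highest: East / Tool Q = $1434

East / Tool Q = $1434


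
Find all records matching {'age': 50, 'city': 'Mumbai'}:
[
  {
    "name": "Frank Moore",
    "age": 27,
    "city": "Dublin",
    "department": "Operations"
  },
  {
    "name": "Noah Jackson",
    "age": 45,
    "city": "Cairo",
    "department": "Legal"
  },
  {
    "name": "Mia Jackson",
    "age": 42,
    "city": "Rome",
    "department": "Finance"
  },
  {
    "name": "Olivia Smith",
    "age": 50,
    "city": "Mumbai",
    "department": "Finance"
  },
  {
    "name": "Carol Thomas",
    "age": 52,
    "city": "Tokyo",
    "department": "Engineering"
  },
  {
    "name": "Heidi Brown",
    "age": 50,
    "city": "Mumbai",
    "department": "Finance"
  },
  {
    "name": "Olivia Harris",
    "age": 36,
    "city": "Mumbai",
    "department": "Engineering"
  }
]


Search criteria: {'age': 50, 'city': 'Mumbai'}

Checking 7 records:
  Frank Moore: {age: 27, city: Dublin}
  Noah Jackson: {age: 45, city: Cairo}
  Mia Jackson: {age: 42, city: Rome}
  Olivia Smith: {age: 50, city: Mumbai} <-- MATCH
  Carol Thomas: {age: 52, city: Tokyo}
  Heidi Brown: {age: 50, city: Mumbai} <-- MATCH
  Olivia Harris: {age: 36, city: Mumbai}

Matches: ["Olivia Smith", "Heidi Brown"]

["Olivia Smith", "Heidi Brown"]
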